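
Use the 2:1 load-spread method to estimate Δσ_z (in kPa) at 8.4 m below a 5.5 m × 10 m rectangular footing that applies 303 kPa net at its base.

By the 2:1 method the load spreads at 1 horizontal : 2 vertical, so at depth z the loaded area has grown by z in each plan dimension:
Δσ = qBL/((B+z)(L+z)) = 303×5.5×10/((5.5+8.4)(10+8.4)) = 65.159 kPa

Δσ_z ≈ 65.2 kPa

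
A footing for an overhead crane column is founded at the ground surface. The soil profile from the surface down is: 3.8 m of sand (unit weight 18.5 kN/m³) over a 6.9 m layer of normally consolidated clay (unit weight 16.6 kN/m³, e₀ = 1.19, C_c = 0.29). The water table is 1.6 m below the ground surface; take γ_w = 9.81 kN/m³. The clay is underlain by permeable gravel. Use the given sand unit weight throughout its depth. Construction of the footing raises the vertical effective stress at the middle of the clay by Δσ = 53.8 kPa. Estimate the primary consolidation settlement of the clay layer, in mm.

Mid-depth of clay below the ground surface: z = 3.8 + 6.9/2 = 7.25 m.
Total vertical stress at mid-clay: σ_v = 18.5×3.8 + 16.6×3.45 = 127.57 kPa.
Pore pressure: u = 9.81×(7.25 − 1.6) = 55.427 kPa.
Initial effective stress: σ'_0 = σ_v − u = 127.57 − 55.427 = 72.143 kPa.
Final effective stress: σ'_f = σ'_0 + Δσ = 72.143 + 53.8 = 125.94 kPa.
Normally consolidated clay, so the full stress increment lies on the virgin compression line:
S_c = C_c·H/(1+e₀)·log₁₀(σ'_f/σ'_0) = 0.29×6.9/(1+1.19)×log₁₀(125.94/72.143)
    = 0.9137 × 0.24197 = 0.2211 m

S_c ≈ 221 mm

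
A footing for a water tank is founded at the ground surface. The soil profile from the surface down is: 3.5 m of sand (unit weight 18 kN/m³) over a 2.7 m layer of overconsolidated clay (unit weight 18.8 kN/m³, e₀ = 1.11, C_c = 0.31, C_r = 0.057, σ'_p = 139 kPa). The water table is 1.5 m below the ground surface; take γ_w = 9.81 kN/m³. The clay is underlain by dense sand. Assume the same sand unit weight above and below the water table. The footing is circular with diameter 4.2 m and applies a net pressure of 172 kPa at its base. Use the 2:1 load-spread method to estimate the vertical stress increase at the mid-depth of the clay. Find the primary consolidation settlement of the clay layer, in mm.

Mid-depth of clay below the ground surface: z = 3.5 + 2.7/2 = 4.85 m.
Total vertical stress at mid-clay: σ_v = 18×3.5 + 18.8×1.35 = 88.38 kPa.
Pore pressure: u = 9.81×(4.85 − 1.5) = 32.864 kPa.
Initial effective stress: σ'_0 = σ_v − u = 88.38 − 32.864 = 55.516 kPa.
Stress increase at mid-clay by the 2:1 spreading method:
Δσ ≈ qD²/(D+z)² = 172×4.2²/(4.2+4.85)² = 37.045 kPa
Final effective stress: σ'_f = 55.516 + 37.045 = 92.561 kPa.
σ'_f = 92.561 ≤ σ'_p = 139 kPa, so the clay remains overconsolidated and only the recompression index applies:
S_c = C_r·H/(1+e₀)·log₁₀(σ'_f/σ'_0) = 0.057×2.7/2.11×log₁₀(92.561/55.516)
    = 0.072937 × 0.22201 = 0.01619 m

S_c ≈ 16.2 mm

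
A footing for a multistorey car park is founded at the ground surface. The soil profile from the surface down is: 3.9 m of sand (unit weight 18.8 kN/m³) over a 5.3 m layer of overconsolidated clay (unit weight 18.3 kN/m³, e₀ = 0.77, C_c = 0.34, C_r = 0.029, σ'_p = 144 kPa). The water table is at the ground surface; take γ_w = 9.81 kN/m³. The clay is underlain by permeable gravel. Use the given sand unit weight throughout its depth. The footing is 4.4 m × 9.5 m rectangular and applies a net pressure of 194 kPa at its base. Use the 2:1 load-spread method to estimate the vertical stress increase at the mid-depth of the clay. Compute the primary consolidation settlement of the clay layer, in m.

Mid-depth of clay below the ground surface: z = 3.9 + 5.3/2 = 6.55 m.
Total vertical stress at mid-clay: σ_v = 18.8×3.9 + 18.3×2.65 = 121.81 kPa.
Pore pressure: u = 9.81×(6.55 − 0) = 64.255 kPa.
Initial effective stress: σ'_0 = σ_v − u = 121.81 − 64.255 = 57.555 kPa.
Stress increase at mid-clay by the 2:1 spreading method:
Δσ = qBL/((B+z)(L+z)) = 194×4.4×9.5/((4.4+6.55)(9.5+6.55)) = 46.141 kPa
Final effective stress: σ'_f = 57.555 + 46.141 = 103.7 kPa.
σ'_f = 103.7 ≤ σ'_p = 144 kPa, so the clay remains overconsolidated and only the recompression index applies:
S_c = C_r·H/(1+e₀)·log₁₀(σ'_f/σ'_0) = 0.029×5.3/1.77×log₁₀(103.7/57.555)
    = 0.086838 × 0.2557 = 0.0222 m

S_c ≈ 0.0222 m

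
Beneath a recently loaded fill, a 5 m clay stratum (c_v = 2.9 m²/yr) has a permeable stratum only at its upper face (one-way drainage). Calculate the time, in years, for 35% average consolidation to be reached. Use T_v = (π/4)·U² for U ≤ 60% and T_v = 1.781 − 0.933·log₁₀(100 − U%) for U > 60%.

Drainage path length: H_d = H = 5 m (single drainage).
U ≤ 60%: T_v = (π/4)·U² = (π/4)×0.35² = 0.096211.
t = T_v·H_d²/c_v = 0.096211×5²/2.9 = 0.8294 years.

t ≈ 0.829 years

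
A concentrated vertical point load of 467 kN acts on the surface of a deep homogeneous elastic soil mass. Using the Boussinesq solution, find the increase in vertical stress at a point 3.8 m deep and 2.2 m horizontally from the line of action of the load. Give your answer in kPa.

Boussinesq vertical stress below a point load on an elastic half-space:
Δσ_z = 3P/(2πz²) · [1 + (r/z)²]^(−5/2)
r/z = 2.2/3.8 = 0.57895; [1+(r/z)²]^(−5/2) = 0.48546.
Δσ_z = 3×467/(2π×3.8²) × 0.48546 = 15.442 × 0.48546 = 7.496 kPa

Δσ_z ≈ 7.5 kPa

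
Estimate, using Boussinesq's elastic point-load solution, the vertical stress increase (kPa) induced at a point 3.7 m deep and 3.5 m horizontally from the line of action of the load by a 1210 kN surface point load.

Boussinesq vertical stress below a point load on an elastic half-space:
Δσ_z = 3P/(2πz²) · [1 + (r/z)²]^(−5/2)
r/z = 3.5/3.7 = 0.94595; [1+(r/z)²]^(−5/2) = 0.20234.
Δσ_z = 3×1210/(2π×3.7²) × 0.20234 = 42.201 × 0.20234 = 8.539 kPa

Δσ_z ≈ 8.54 kPa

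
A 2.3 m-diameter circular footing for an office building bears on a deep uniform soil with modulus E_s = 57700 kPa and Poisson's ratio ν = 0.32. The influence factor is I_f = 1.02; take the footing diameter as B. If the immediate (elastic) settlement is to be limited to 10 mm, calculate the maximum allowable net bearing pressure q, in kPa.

q ≈ 274 kPa

S_e = q·B·(1−ν²)/E_s · I_f  ⇒  q = S_e·E_s / (B·(1−ν²)·I_f).
q = 0.01 × 57700 / (2.3 × 0.8976 × 1.02) = 274 kPa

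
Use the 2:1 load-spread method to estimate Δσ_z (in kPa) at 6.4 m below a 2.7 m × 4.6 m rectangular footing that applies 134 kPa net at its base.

Δσ_z ≈ 16.6 kPa

By the 2:1 method the load spreads at 1 horizontal : 2 vertical, so at depth z the loaded area has grown by z in each plan dimension:
Δσ = qBL/((B+z)(L+z)) = 134×2.7×4.6/((2.7+6.4)(4.6+6.4)) = 16.626 kPa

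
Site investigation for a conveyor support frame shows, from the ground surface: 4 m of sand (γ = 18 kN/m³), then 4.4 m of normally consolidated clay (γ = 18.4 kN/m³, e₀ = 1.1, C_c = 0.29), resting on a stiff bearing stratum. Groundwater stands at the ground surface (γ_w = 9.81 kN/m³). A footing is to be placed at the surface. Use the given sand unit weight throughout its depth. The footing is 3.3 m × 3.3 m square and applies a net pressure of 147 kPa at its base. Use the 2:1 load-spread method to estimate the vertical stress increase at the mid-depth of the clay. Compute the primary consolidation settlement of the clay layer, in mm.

S_c ≈ 77.9 mm

Mid-depth of clay below the ground surface: z = 4 + 4.4/2 = 6.2 m.
Total vertical stress at mid-clay: σ_v = 18×4 + 18.4×2.2 = 112.48 kPa.
Pore pressure: u = 9.81×(6.2 − 0) = 60.822 kPa.
Initial effective stress: σ'_0 = σ_v − u = 112.48 − 60.822 = 51.658 kPa.
Stress increase at mid-clay by the 2:1 spreading method:
Δσ = qBL/((B+z)(L+z)) = 147×3.3×3.3/((3.3+6.2)(3.3+6.2)) = 17.738 kPa
Final effective stress: σ'_f = σ'_0 + Δσ = 51.658 + 17.738 = 69.396 kPa.
Normally consolidated clay, so the full stress increment lies on the virgin compression line:
S_c = C_c·H/(1+e₀)·log₁₀(σ'_f/σ'_0) = 0.29×4.4/(1+1.1)×log₁₀(69.396/51.658)
    = 0.60762 × 0.1282 = 0.0779 m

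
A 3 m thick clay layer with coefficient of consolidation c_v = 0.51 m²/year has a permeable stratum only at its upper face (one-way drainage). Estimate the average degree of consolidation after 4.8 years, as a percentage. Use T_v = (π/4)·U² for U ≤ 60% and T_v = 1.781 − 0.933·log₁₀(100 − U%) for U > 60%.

U ≈ 58.8 %

Drainage path length: H_d = H = 3 m (single drainage).
T_v = c_v·t/H_d² = 0.51×4.8/3² = 0.272.
T_v = 0.272 corresponds to the U ≤ 60% branch:
U = √(4T_v/π) = 0.5885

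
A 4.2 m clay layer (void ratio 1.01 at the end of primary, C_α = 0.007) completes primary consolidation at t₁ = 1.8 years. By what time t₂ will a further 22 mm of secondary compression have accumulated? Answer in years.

t₂ ≈ 57.5 years

S_s = C_α·H/(1+e_p)·log₁₀(t₂/t₁) ⇒ log₁₀(t₂/t₁) = S_s·(1+e_p)/(C_α·H).
log₁₀(t₂/t₁) = 0.022 × (1+1.01) / (0.007×4.2) = 1.504
t₂ = t₁ × 10^1.504 = 1.8 × 31.92 = 57.46 years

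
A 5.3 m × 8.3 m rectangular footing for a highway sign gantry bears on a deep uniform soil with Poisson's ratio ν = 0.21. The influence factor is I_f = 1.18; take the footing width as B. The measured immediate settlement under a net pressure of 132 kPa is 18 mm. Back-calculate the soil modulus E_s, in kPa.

S_e = q·B·(1−ν²)/E_s · I_f  ⇒  E_s = q·B·(1−ν²)·I_f / S_e.
E_s = 132 × 5.3 × 0.9559 × 1.18 / 0.018 = 43840 kPa

E_s ≈ 43800 kPa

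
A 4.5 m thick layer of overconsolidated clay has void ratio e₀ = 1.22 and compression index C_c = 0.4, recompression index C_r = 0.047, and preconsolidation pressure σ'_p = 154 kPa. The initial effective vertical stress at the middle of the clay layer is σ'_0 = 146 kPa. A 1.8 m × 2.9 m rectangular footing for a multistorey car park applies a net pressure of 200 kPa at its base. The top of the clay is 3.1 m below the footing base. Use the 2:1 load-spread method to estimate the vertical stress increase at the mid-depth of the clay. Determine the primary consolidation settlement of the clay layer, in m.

S_c ≈ 0.0237 m

Mid-depth of clay below the footing base: z = 3.1 + 4.5/2 = 5.35 m.
Stress increase at mid-clay by the 2:1 spreading method:
Δσ = qBL/((B+z)(L+z)) = 200×1.8×2.9/((1.8+5.35)(2.9+5.35)) = 17.699 kPa
Final effective stress: σ'_f = 146 + 17.699 = 163.7 kPa.
σ'_f = 163.7 > σ'_p = 154 kPa, so the stress path crosses the preconsolidation pressure — recompression up to σ'_p, then virgin compression beyond:
S_c = H/(1+e₀)·[C_r·log₁₀(σ'_p/σ'_0) + C_c·log₁₀(σ'_f/σ'_p)]
    = 4.5/2.22 × [0.047×log₁₀(154/146) + 0.4×log₁₀(163.7/154)]
    = 2.027 × [0.0010889 + 0.010611] = 0.02372 m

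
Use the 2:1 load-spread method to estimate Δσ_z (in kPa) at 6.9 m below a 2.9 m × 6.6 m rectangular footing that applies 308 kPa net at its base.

Δσ_z ≈ 44.6 kPa

By the 2:1 method the load spreads at 1 horizontal : 2 vertical, so at depth z the loaded area has grown by z in each plan dimension:
Δσ = qBL/((B+z)(L+z)) = 308×2.9×6.6/((2.9+6.9)(6.6+6.9)) = 44.559 kPa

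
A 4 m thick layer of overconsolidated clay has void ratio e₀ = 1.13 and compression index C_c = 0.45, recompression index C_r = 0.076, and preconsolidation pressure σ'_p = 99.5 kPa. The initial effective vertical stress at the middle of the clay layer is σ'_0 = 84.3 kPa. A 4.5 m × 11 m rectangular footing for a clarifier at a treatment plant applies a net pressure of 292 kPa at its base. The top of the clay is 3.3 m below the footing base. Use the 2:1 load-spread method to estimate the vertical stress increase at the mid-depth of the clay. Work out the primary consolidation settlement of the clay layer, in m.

Mid-depth of clay below the footing base: z = 3.3 + 4/2 = 5.3 m.
Stress increase at mid-clay by the 2:1 spreading method:
Δσ = qBL/((B+z)(L+z)) = 292×4.5×11/((4.5+5.3)(11+5.3)) = 90.485 kPa
Final effective stress: σ'_f = 84.3 + 90.485 = 174.78 kPa.
σ'_f = 174.78 > σ'_p = 99.5 kPa, so the stress path crosses the preconsolidation pressure — recompression up to σ'_p, then virgin compression beyond:
S_c = H/(1+e₀)·[C_r·log₁₀(σ'_p/σ'_0) + C_c·log₁₀(σ'_f/σ'_p)]
    = 4/2.13 × [0.076×log₁₀(99.5/84.3) + 0.45×log₁₀(174.78/99.5)]
    = 1.8779 × [0.0054717 + 0.1101] = 0.217 m

S_c ≈ 0.217 m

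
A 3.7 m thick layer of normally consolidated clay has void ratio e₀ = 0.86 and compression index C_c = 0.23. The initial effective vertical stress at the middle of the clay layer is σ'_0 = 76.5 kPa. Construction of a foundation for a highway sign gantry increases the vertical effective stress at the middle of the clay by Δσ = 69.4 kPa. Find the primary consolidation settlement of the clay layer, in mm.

S_c ≈ 128 mm

Final effective stress: σ'_f = σ'_0 + Δσ = 76.5 + 69.4 = 145.9 kPa.
Normally consolidated clay, so the full stress increment lies on the virgin compression line:
S_c = C_c·H/(1+e₀)·log₁₀(σ'_f/σ'_0) = 0.23×3.7/(1+0.86)×log₁₀(145.9/76.5)
    = 0.45753 × 0.28039 = 0.1283 m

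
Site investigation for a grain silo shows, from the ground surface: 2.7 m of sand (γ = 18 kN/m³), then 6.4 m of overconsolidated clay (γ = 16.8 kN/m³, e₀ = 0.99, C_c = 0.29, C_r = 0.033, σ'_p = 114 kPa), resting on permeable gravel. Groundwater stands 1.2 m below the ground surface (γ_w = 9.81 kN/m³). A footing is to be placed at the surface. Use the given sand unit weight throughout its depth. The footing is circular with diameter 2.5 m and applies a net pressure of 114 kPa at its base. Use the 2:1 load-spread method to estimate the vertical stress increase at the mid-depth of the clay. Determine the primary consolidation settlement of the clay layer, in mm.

Mid-depth of clay below the ground surface: z = 2.7 + 6.4/2 = 5.9 m.
Total vertical stress at mid-clay: σ_v = 18×2.7 + 16.8×3.2 = 102.36 kPa.
Pore pressure: u = 9.81×(5.9 − 1.2) = 46.107 kPa.
Initial effective stress: σ'_0 = σ_v − u = 102.36 − 46.107 = 56.253 kPa.
Stress increase at mid-clay by the 2:1 spreading method:
Δσ ≈ qD²/(D+z)² = 114×2.5²/(2.5+5.9)² = 10.098 kPa
Final effective stress: σ'_f = 56.253 + 10.098 = 66.351 kPa.
σ'_f = 66.351 ≤ σ'_p = 114 kPa, so the clay remains overconsolidated and only the recompression index applies:
S_c = C_r·H/(1+e₀)·log₁₀(σ'_f/σ'_0) = 0.033×6.4/1.99×log₁₀(66.351/56.253)
    = 0.10613 × 0.071702 = 0.00761 m

S_c ≈ 7.61 mm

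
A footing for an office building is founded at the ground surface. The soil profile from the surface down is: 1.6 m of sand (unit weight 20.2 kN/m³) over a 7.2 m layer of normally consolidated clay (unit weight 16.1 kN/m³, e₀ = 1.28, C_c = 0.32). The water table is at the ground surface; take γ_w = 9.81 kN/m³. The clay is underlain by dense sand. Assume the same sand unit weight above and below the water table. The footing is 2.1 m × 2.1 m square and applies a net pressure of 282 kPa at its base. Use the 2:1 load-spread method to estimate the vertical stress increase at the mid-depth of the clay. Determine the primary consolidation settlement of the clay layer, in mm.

S_c ≈ 205 mm

Mid-depth of clay below the ground surface: z = 1.6 + 7.2/2 = 5.2 m.
Total vertical stress at mid-clay: σ_v = 20.2×1.6 + 16.1×3.6 = 90.28 kPa.
Pore pressure: u = 9.81×(5.2 − 0) = 51.012 kPa.
Initial effective stress: σ'_0 = σ_v − u = 90.28 − 51.012 = 39.268 kPa.
Stress increase at mid-clay by the 2:1 spreading method:
Δσ = qBL/((B+z)(L+z)) = 282×2.1×2.1/((2.1+5.2)(2.1+5.2)) = 23.337 kPa
Final effective stress: σ'_f = σ'_0 + Δσ = 39.268 + 23.337 = 62.605 kPa.
Normally consolidated clay, so the full stress increment lies on the virgin compression line:
S_c = C_c·H/(1+e₀)·log₁₀(σ'_f/σ'_0) = 0.32×7.2/(1+1.28)×log₁₀(62.605/39.268)
    = 1.0105 × 0.20257 = 0.2047 m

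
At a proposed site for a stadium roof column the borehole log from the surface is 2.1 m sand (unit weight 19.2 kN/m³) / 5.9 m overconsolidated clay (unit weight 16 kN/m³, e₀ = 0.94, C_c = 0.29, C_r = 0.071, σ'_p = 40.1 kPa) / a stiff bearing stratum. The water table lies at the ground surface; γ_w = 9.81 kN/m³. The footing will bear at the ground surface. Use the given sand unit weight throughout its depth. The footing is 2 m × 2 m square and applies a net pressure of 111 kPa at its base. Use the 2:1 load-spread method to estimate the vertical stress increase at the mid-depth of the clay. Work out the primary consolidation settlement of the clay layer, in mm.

S_c ≈ 65.2 mm

Mid-depth of clay below the ground surface: z = 2.1 + 5.9/2 = 5.05 m.
Total vertical stress at mid-clay: σ_v = 19.2×2.1 + 16×2.95 = 87.52 kPa.
Pore pressure: u = 9.81×(5.05 − 0) = 49.541 kPa.
Initial effective stress: σ'_0 = σ_v − u = 87.52 − 49.541 = 37.979 kPa.
Stress increase at mid-clay by the 2:1 spreading method:
Δσ = qBL/((B+z)(L+z)) = 111×2×2/((2+5.05)(2+5.05)) = 8.9332 kPa
Final effective stress: σ'_f = 37.979 + 8.9332 = 46.912 kPa.
σ'_f = 46.912 > σ'_p = 40.1 kPa, so the stress path crosses the preconsolidation pressure — recompression up to σ'_p, then virgin compression beyond:
S_c = H/(1+e₀)·[C_r·log₁₀(σ'_p/σ'_0) + C_c·log₁₀(σ'_f/σ'_p)]
    = 5.9/1.94 × [0.071×log₁₀(40.1/37.979) + 0.29×log₁₀(46.912/40.1)]
    = 3.0412 × [0.0016757 + 0.01976] = 0.06519 m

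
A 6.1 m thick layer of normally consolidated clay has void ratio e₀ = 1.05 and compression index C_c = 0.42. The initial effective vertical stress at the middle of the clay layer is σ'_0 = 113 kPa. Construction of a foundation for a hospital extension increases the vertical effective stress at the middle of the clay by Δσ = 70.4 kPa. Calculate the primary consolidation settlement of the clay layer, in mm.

Final effective stress: σ'_f = σ'_0 + Δσ = 113 + 70.4 = 183.4 kPa.
Normally consolidated clay, so the full stress increment lies on the virgin compression line:
S_c = C_c·H/(1+e₀)·log₁₀(σ'_f/σ'_0) = 0.42×6.1/(1+1.05)×log₁₀(183.4/113)
    = 1.2498 × 0.21032 = 0.2629 m

S_c ≈ 263 mm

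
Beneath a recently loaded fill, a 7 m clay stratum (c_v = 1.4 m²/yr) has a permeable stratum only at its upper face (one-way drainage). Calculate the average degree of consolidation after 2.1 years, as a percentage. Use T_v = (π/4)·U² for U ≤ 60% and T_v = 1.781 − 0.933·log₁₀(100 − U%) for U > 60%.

U ≈ 27.6 %

Drainage path length: H_d = H = 7 m (single drainage).
T_v = c_v·t/H_d² = 1.4×2.1/7² = 0.06.
T_v = 0.06 corresponds to the U ≤ 60% branch:
U = √(4T_v/π) = 0.2764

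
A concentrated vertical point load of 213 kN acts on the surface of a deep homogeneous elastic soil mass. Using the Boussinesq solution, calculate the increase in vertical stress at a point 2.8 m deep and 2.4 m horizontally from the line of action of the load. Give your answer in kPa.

Boussinesq vertical stress below a point load on an elastic half-space:
Δσ_z = 3P/(2πz²) · [1 + (r/z)²]^(−5/2)
r/z = 2.4/2.8 = 0.85714; [1+(r/z)²]^(−5/2) = 0.25231.
Δσ_z = 3×213/(2π×2.8²) × 0.25231 = 12.972 × 0.25231 = 3.273 kPa

Δσ_z ≈ 3.27 kPa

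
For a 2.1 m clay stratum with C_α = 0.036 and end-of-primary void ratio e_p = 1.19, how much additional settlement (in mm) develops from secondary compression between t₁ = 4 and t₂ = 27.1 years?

S_s ≈ 28.7 mm

Secondary compression: S_s = C_α·H/(1+e_p)·log₁₀(t₂/t₁)
S_s = 0.036×2.1/(1+1.19)×log₁₀(27.1/4)
    = 0.03452 × 0.8309 = 0.02868 m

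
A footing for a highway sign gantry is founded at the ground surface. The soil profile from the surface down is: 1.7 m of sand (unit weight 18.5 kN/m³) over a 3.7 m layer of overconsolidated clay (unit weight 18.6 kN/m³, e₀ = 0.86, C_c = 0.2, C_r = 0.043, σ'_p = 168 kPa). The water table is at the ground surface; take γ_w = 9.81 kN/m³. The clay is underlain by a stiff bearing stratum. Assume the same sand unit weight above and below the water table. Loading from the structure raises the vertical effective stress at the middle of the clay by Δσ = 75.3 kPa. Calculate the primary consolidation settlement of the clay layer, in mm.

S_c ≈ 45.7 mm

Mid-depth of clay below the ground surface: z = 1.7 + 3.7/2 = 3.55 m.
Total vertical stress at mid-clay: σ_v = 18.5×1.7 + 18.6×1.85 = 65.86 kPa.
Pore pressure: u = 9.81×(3.55 − 0) = 34.825 kPa.
Initial effective stress: σ'_0 = σ_v − u = 65.86 − 34.825 = 31.035 kPa.
Final effective stress: σ'_f = 31.035 + 75.3 = 106.33 kPa.
σ'_f = 106.33 ≤ σ'_p = 168 kPa, so the clay remains overconsolidated and only the recompression index applies:
S_c = C_r·H/(1+e₀)·log₁₀(σ'_f/σ'_0) = 0.043×3.7/1.86×log₁₀(106.33/31.035)
    = 0.085536 × 0.5348 = 0.04574 m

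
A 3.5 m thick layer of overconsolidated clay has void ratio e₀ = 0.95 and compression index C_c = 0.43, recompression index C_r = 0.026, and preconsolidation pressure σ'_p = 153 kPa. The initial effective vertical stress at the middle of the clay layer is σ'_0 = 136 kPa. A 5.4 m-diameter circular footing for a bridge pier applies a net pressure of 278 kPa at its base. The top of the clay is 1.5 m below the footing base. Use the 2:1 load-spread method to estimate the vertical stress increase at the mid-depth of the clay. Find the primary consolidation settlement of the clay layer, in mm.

S_c ≈ 159 mm

Mid-depth of clay below the footing base: z = 1.5 + 3.5/2 = 3.25 m.
Stress increase at mid-clay by the 2:1 spreading method:
Δσ ≈ qD²/(D+z)² = 278×5.4²/(5.4+3.25)² = 108.34 kPa
Final effective stress: σ'_f = 136 + 108.34 = 244.34 kPa.
σ'_f = 244.34 > σ'_p = 153 kPa, so the stress path crosses the preconsolidation pressure — recompression up to σ'_p, then virgin compression beyond:
S_c = H/(1+e₀)·[C_r·log₁₀(σ'_p/σ'_0) + C_c·log₁₀(σ'_f/σ'_p)]
    = 3.5/1.95 × [0.026×log₁₀(153/136) + 0.43×log₁₀(244.34/153)]
    = 1.7949 × [0.00133 + 0.08742] = 0.1593 m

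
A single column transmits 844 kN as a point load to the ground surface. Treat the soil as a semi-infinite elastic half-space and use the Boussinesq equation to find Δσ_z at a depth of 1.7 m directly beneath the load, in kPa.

Δσ_z ≈ 139 kPa

Boussinesq vertical stress below a point load on an elastic half-space:
Δσ_z = 3P/(2πz²) · [1 + (r/z)²]^(−5/2)
r/z = 0/1.7 = 0; [1+(r/z)²]^(−5/2) = 1.
Δσ_z = 3×844/(2π×1.7²) × 1 = 139.44 × 1 = 139.4 kPa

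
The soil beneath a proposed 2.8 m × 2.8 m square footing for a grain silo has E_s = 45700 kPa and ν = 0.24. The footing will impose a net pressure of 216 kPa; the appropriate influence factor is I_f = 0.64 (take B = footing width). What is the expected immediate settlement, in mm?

Immediate (elastic) settlement: S_e = q·B·(1−ν²)/E_s · I_f.
S_e = 216 × 2.8 × (1 − 0.24²) / 45700 × 0.64
    = 216 × 2.8 × 0.9424 / 45700 × 0.64
    = 0.007982 m = 7.982 mm

S_e ≈ 7.98 mm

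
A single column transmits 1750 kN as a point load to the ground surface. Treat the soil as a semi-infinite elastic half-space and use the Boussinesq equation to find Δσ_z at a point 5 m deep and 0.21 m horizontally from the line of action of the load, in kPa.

Δσ_z ≈ 33.3 kPa

Boussinesq vertical stress below a point load on an elastic half-space:
Δσ_z = 3P/(2πz²) · [1 + (r/z)²]^(−5/2)
r/z = 0.21/5 = 0.042; [1+(r/z)²]^(−5/2) = 0.9956.
Δσ_z = 3×1750/(2π×5²) × 0.9956 = 33.423 × 0.9956 = 33.28 kPa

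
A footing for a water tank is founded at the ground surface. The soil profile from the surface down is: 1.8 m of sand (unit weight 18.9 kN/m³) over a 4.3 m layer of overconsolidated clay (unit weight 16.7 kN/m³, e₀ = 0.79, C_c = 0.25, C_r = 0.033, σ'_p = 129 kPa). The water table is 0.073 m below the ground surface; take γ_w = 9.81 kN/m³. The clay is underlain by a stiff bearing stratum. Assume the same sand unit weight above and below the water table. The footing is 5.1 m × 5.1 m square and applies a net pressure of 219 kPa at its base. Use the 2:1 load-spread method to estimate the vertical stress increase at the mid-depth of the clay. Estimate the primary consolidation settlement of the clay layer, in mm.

S_c ≈ 39.8 mm

Mid-depth of clay below the ground surface: z = 1.8 + 4.3/2 = 3.95 m.
Total vertical stress at mid-clay: σ_v = 18.9×1.8 + 16.7×2.15 = 69.925 kPa.
Pore pressure: u = 9.81×(3.95 − 0.073) = 38.033 kPa.
Initial effective stress: σ'_0 = σ_v − u = 69.925 − 38.033 = 31.892 kPa.
Stress increase at mid-clay by the 2:1 spreading method:
Δσ = qBL/((B+z)(L+z)) = 219×5.1×5.1/((5.1+3.95)(5.1+3.95)) = 69.548 kPa
Final effective stress: σ'_f = 31.892 + 69.548 = 101.44 kPa.
σ'_f = 101.44 ≤ σ'_p = 129 kPa, so the clay remains overconsolidated and only the recompression index applies:
S_c = C_r·H/(1+e₀)·log₁₀(σ'_f/σ'_0) = 0.033×4.3/1.79×log₁₀(101.44/31.892)
    = 0.079273 × 0.50253 = 0.03984 m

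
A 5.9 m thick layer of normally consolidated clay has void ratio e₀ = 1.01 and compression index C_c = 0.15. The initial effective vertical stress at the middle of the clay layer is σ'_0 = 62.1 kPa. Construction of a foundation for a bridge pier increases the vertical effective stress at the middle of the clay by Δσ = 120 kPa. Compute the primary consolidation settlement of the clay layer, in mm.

Final effective stress: σ'_f = σ'_0 + Δσ = 62.1 + 120 = 182.1 kPa.
Normally consolidated clay, so the full stress increment lies on the virgin compression line:
S_c = C_c·H/(1+e₀)·log₁₀(σ'_f/σ'_0) = 0.15×5.9/(1+1.01)×log₁₀(182.1/62.1)
    = 0.4403 × 0.46722 = 0.2057 m

S_c ≈ 206 mm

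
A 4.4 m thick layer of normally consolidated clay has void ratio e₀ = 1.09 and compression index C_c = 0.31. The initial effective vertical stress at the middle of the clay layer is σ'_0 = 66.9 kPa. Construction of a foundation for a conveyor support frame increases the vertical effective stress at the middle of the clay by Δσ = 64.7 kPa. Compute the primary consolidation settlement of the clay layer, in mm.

Final effective stress: σ'_f = σ'_0 + Δσ = 66.9 + 64.7 = 131.6 kPa.
Normally consolidated clay, so the full stress increment lies on the virgin compression line:
S_c = C_c·H/(1+e₀)·log₁₀(σ'_f/σ'_0) = 0.31×4.4/(1+1.09)×log₁₀(131.6/66.9)
    = 0.65263 × 0.29383 = 0.1918 m

S_c ≈ 192 mm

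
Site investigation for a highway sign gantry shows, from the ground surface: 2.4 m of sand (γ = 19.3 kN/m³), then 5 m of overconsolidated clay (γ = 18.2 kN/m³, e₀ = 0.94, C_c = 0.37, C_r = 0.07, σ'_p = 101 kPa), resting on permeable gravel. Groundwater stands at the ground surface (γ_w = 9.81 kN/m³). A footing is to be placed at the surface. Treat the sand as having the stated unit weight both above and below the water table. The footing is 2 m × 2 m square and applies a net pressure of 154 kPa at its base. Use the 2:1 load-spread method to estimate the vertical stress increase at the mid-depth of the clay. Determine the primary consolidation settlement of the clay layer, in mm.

S_c ≈ 20.3 mm

Mid-depth of clay below the ground surface: z = 2.4 + 5/2 = 4.9 m.
Total vertical stress at mid-clay: σ_v = 19.3×2.4 + 18.2×2.5 = 91.82 kPa.
Pore pressure: u = 9.81×(4.9 − 0) = 48.069 kPa.
Initial effective stress: σ'_0 = σ_v − u = 91.82 − 48.069 = 43.751 kPa.
Stress increase at mid-clay by the 2:1 spreading method:
Δσ = qBL/((B+z)(L+z)) = 154×2×2/((2+4.9)(2+4.9)) = 12.938 kPa
Final effective stress: σ'_f = 43.751 + 12.938 = 56.689 kPa.
σ'_f = 56.689 ≤ σ'_p = 101 kPa, so the clay remains overconsolidated and only the recompression index applies:
S_c = C_r·H/(1+e₀)·log₁₀(σ'_f/σ'_0) = 0.07×5/1.94×log₁₀(56.689/43.751)
    = 0.18041 × 0.11251 = 0.0203 m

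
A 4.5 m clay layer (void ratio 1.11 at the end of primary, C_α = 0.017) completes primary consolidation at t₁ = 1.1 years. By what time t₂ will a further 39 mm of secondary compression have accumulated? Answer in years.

t₂ ≈ 13.1 years

S_s = C_α·H/(1+e_p)·log₁₀(t₂/t₁) ⇒ log₁₀(t₂/t₁) = S_s·(1+e_p)/(C_α·H).
log₁₀(t₂/t₁) = 0.039 × (1+1.11) / (0.017×4.5) = 1.076
t₂ = t₁ × 10^1.076 = 1.1 × 11.9 = 13.09 years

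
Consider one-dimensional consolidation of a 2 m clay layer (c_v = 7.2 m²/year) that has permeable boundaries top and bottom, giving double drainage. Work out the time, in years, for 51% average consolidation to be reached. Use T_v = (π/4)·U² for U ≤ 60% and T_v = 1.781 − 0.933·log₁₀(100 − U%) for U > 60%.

t ≈ 0.0284 years

Drainage path length: H_d = H/2 = 1 m (double drainage).
U ≤ 60%: T_v = (π/4)·U² = (π/4)×0.51² = 0.20428.
t = T_v·H_d²/c_v = 0.20428×1²/7.2 = 0.02837 years.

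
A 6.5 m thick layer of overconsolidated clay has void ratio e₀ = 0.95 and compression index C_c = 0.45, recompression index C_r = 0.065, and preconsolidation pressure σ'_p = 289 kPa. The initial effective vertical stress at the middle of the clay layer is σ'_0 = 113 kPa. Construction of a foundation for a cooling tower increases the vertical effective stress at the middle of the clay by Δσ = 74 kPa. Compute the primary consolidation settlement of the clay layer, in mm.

Final effective stress: σ'_f = 113 + 74 = 187 kPa.
σ'_f = 187 ≤ σ'_p = 289 kPa, so the clay remains overconsolidated and only the recompression index applies:
S_c = C_r·H/(1+e₀)·log₁₀(σ'_f/σ'_0) = 0.065×6.5/1.95×log₁₀(187/113)
    = 0.21666 × 0.21876 = 0.0474 m

S_c ≈ 47.4 mm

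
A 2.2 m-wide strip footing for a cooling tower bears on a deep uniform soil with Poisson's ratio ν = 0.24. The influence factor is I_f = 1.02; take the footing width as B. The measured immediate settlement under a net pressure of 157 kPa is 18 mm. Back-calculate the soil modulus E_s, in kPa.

E_s ≈ 18400 kPa

S_e = q·B·(1−ν²)/E_s · I_f  ⇒  E_s = q·B·(1−ν²)·I_f / S_e.
E_s = 157 × 2.2 × 0.9424 × 1.02 / 0.018 = 18450 kPa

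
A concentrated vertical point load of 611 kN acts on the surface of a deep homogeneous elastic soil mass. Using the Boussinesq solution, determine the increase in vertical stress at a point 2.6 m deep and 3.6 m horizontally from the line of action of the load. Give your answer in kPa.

Δσ_z ≈ 2.97 kPa

Boussinesq vertical stress below a point load on an elastic half-space:
Δσ_z = 3P/(2πz²) · [1 + (r/z)²]^(−5/2)
r/z = 3.6/2.6 = 1.3846; [1+(r/z)²]^(−5/2) = 0.068802.
Δσ_z = 3×611/(2π×2.6²) × 0.068802 = 43.155 × 0.068802 = 2.969 kPa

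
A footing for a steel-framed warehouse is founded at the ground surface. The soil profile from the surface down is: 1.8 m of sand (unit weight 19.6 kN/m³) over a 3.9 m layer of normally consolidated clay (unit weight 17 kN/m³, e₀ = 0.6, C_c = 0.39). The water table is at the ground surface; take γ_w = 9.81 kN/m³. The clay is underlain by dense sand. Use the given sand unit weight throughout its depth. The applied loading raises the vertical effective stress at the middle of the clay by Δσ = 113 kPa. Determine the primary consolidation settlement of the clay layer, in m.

S_c ≈ 0.627 m

Mid-depth of clay below the ground surface: z = 1.8 + 3.9/2 = 3.75 m.
Total vertical stress at mid-clay: σ_v = 19.6×1.8 + 17×1.95 = 68.43 kPa.
Pore pressure: u = 9.81×(3.75 − 0) = 36.788 kPa.
Initial effective stress: σ'_0 = σ_v − u = 68.43 − 36.788 = 31.642 kPa.
Final effective stress: σ'_f = σ'_0 + Δσ = 31.642 + 113 = 144.64 kPa.
Normally consolidated clay, so the full stress increment lies on the virgin compression line:
S_c = C_c·H/(1+e₀)·log₁₀(σ'_f/σ'_0) = 0.39×3.9/(1+0.6)×log₁₀(144.64/31.642)
    = 0.95062 × 0.66002 = 0.6274 m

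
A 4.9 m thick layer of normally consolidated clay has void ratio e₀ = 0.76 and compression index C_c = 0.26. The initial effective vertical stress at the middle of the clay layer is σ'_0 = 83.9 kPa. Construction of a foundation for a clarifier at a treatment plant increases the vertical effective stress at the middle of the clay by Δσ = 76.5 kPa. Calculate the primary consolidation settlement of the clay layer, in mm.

Final effective stress: σ'_f = σ'_0 + Δσ = 83.9 + 76.5 = 160.4 kPa.
Normally consolidated clay, so the full stress increment lies on the virgin compression line:
S_c = C_c·H/(1+e₀)·log₁₀(σ'_f/σ'_0) = 0.26×4.9/(1+0.76)×log₁₀(160.4/83.9)
    = 0.72386 × 0.28144 = 0.2037 m

S_c ≈ 204 mm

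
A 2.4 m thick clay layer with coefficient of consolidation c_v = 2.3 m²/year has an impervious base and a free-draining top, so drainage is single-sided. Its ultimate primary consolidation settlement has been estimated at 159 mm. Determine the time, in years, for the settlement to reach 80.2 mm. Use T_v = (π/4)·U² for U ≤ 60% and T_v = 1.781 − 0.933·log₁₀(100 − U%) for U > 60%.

Drainage path length: H_d = H = 2.4 m (single drainage).
U = S(t)/S_ult = 80.2/159 = 0.5044.
U ≤ 60%: T_v = (π/4)·U² = (π/4)×0.5044² = 0.19982.
t = T_v·H_d²/c_v = 0.19982×2.4²/2.3 = 0.5004 years.

t ≈ 0.5 years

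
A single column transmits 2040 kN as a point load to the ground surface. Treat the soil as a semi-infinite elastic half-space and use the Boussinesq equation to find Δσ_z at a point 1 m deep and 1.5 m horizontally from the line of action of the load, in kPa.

Δσ_z ≈ 51.2 kPa

Boussinesq vertical stress below a point load on an elastic half-space:
Δσ_z = 3P/(2πz²) · [1 + (r/z)²]^(−5/2)
r/z = 1.5/1 = 1.5; [1+(r/z)²]^(−5/2) = 0.052516.
Δσ_z = 3×2040/(2π×1²) × 0.052516 = 974.03 × 0.052516 = 51.15 kPa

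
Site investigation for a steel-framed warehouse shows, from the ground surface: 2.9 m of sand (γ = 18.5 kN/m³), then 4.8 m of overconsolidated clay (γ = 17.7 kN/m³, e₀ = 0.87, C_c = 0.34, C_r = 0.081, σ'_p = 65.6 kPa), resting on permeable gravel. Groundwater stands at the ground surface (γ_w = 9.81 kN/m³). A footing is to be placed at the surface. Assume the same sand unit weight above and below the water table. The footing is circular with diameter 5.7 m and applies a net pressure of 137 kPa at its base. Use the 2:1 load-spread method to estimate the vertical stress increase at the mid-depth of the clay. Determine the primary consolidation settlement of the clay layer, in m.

S_c ≈ 0.115 m

Mid-depth of clay below the ground surface: z = 2.9 + 4.8/2 = 5.3 m.
Total vertical stress at mid-clay: σ_v = 18.5×2.9 + 17.7×2.4 = 96.13 kPa.
Pore pressure: u = 9.81×(5.3 − 0) = 51.993 kPa.
Initial effective stress: σ'_0 = σ_v − u = 96.13 − 51.993 = 44.137 kPa.
Stress increase at mid-clay by the 2:1 spreading method:
Δσ ≈ qD²/(D+z)² = 137×5.7²/(5.7+5.3)² = 36.786 kPa
Final effective stress: σ'_f = 44.137 + 36.786 = 80.923 kPa.
σ'_f = 80.923 > σ'_p = 65.6 kPa, so the stress path crosses the preconsolidation pressure — recompression up to σ'_p, then virgin compression beyond:
S_c = H/(1+e₀)·[C_r·log₁₀(σ'_p/σ'_0) + C_c·log₁₀(σ'_f/σ'_p)]
    = 4.8/1.87 × [0.081×log₁₀(65.6/44.137) + 0.34×log₁₀(80.923/65.6)]
    = 2.5668 × [0.01394 + 0.030997] = 0.1153 m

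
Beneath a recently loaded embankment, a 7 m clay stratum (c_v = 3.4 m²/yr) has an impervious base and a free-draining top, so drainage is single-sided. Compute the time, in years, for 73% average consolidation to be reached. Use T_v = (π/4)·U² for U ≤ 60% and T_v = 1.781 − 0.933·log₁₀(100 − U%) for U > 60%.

Drainage path length: H_d = H = 7 m (single drainage).
U > 60%: T_v = 1.781 − 0.933·log₁₀(100 − 73) = 0.44554.
t = T_v·H_d²/c_v = 0.44554×7²/3.4 = 6.421 years.

t ≈ 6.42 years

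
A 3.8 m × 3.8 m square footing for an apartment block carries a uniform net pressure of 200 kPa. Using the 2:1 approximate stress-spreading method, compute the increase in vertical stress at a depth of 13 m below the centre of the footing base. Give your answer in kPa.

Δσ_z ≈ 10.2 kPa

By the 2:1 method the load spreads at 1 horizontal : 2 vertical, so at depth z the loaded area has grown by z in each plan dimension:
Δσ = qBL/((B+z)(L+z)) = 200×3.8×3.8/((3.8+13)(3.8+13)) = 10.232 kPa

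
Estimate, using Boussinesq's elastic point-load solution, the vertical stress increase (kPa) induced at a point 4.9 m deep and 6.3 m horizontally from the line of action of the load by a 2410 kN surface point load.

Boussinesq vertical stress below a point load on an elastic half-space:
Δσ_z = 3P/(2πz²) · [1 + (r/z)²]^(−5/2)
r/z = 6.3/4.9 = 1.2857; [1+(r/z)²]^(−5/2) = 0.087223.
Δσ_z = 3×2410/(2π×4.9²) × 0.087223 = 47.925 × 0.087223 = 4.18 kPa

Δσ_z ≈ 4.18 kPa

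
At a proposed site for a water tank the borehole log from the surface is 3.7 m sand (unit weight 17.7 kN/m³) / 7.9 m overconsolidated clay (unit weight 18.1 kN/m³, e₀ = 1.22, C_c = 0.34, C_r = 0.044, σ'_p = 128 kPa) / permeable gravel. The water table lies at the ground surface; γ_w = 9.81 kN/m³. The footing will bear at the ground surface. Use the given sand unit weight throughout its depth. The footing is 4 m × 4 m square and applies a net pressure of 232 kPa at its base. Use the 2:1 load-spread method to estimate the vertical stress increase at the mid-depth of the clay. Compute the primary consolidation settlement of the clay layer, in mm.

S_c ≈ 24.9 mm

Mid-depth of clay below the ground surface: z = 3.7 + 7.9/2 = 7.65 m.
Total vertical stress at mid-clay: σ_v = 17.7×3.7 + 18.1×3.95 = 136.99 kPa.
Pore pressure: u = 9.81×(7.65 − 0) = 75.047 kPa.
Initial effective stress: σ'_0 = σ_v − u = 136.99 − 75.047 = 61.943 kPa.
Stress increase at mid-clay by the 2:1 spreading method:
Δσ = qBL/((B+z)(L+z)) = 232×4×4/((4+7.65)(4+7.65)) = 27.35 kPa
Final effective stress: σ'_f = 61.943 + 27.35 = 89.293 kPa.
σ'_f = 89.293 ≤ σ'_p = 128 kPa, so the clay remains overconsolidated and only the recompression index applies:
S_c = C_r·H/(1+e₀)·log₁₀(σ'_f/σ'_0) = 0.044×7.9/2.22×log₁₀(89.293/61.943)
    = 0.15658 × 0.15883 = 0.02487 m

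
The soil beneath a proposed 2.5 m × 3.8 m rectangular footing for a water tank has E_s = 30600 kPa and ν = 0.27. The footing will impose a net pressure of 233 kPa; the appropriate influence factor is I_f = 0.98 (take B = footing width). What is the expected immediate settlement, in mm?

S_e ≈ 17.3 mm

Immediate (elastic) settlement: S_e = q·B·(1−ν²)/E_s · I_f.
S_e = 233 × 2.5 × (1 − 0.27²) / 30600 × 0.98
    = 233 × 2.5 × 0.9271 / 30600 × 0.98
    = 0.0173 m = 17.3 mm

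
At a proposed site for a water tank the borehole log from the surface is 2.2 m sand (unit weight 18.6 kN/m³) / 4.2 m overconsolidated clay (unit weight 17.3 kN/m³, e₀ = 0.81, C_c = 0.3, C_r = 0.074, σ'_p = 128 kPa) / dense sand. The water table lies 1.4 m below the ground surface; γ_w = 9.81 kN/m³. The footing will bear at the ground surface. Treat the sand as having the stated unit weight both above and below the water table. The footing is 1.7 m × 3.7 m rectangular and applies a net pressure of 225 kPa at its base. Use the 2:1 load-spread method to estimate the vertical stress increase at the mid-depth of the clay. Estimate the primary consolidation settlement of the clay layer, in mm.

S_c ≈ 35.2 mm

Mid-depth of clay below the ground surface: z = 2.2 + 4.2/2 = 4.3 m.
Total vertical stress at mid-clay: σ_v = 18.6×2.2 + 17.3×2.1 = 77.25 kPa.
Pore pressure: u = 9.81×(4.3 − 1.4) = 28.449 kPa.
Initial effective stress: σ'_0 = σ_v − u = 77.25 − 28.449 = 48.801 kPa.
Stress increase at mid-clay by the 2:1 spreading method:
Δσ = qBL/((B+z)(L+z)) = 225×1.7×3.7/((1.7+4.3)(3.7+4.3)) = 29.484 kPa
Final effective stress: σ'_f = 48.801 + 29.484 = 78.285 kPa.
σ'_f = 78.285 ≤ σ'_p = 128 kPa, so the clay remains overconsolidated and only the recompression index applies:
S_c = C_r·H/(1+e₀)·log₁₀(σ'_f/σ'_0) = 0.074×4.2/1.81×log₁₀(78.285/48.801)
    = 0.17171 × 0.20525 = 0.03524 m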